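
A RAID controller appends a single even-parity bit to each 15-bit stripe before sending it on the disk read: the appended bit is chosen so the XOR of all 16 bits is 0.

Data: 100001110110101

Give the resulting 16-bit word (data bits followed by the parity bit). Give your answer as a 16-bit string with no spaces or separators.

XOR of the 15 data bits: 1⊕0⊕0⊕0⊕0⊕1⊕1⊕1⊕0⊕1⊕1⊕0⊕1⊕0⊕1 = 0
Parity bit = 0 (so all 16 bits XOR to 0).

1000011101101010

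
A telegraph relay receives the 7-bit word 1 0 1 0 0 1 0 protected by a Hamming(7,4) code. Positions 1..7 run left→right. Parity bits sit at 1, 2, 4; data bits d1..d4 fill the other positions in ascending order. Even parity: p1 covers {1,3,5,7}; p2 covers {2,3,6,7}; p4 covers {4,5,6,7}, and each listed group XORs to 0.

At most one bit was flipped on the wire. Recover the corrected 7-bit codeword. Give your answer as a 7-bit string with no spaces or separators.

s1 (pos 1,3,5,7): 1⊕1⊕0⊕0 = 0
s2 (pos 2,3,6,7): 0⊕1⊕1⊕0 = 0
s4 (pos 4,5,6,7): 0⊕0⊕1⊕0 = 1
Syndrome s4…s1 = 100 → error at position 4.
Flip position 4: 1010010 → 1011010

1011010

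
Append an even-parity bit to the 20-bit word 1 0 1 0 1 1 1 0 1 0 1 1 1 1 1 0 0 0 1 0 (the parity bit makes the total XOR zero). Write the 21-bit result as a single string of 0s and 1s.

XOR of the 20 data bits: 1⊕0⊕1⊕0⊕1⊕1⊕1⊕0⊕1⊕0⊕1⊕1⊕1⊕1⊕1⊕0⊕0⊕0⊕1⊕0 = 0
Parity bit = 0 (so all 21 bits XOR to 0).

101011101011111000100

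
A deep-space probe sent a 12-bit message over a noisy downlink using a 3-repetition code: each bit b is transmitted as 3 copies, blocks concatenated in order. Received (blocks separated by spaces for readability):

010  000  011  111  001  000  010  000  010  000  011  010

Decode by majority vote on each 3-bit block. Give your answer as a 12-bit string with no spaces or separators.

Block 1 (010): 1 one → 0
Block 2 (000): 0 ones → 0
Block 3 (011): 2 ones → 1
Block 4 (111): 3 ones → 1
Block 5 (001): 1 one → 0
Block 6 (000): 0 ones → 0
Block 7 (010): 1 one → 0
Block 8 (000): 0 ones → 0
Block 9 (010): 1 one → 0
Block 10 (000): 0 ones → 0
Block 11 (011): 2 ones → 1
Block 12 (010): 1 one → 0

001100000010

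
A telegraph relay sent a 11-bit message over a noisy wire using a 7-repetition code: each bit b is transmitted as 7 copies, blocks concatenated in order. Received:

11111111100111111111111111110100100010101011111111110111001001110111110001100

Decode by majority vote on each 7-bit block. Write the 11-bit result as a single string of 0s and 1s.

11110011010

Block 1 (1111111): 7 ones → 1
Block 2 (1100111): 5 ones → 1
Block 3 (1111111): 7 ones → 1
Block 4 (1111111): 7 ones → 1
Block 5 (0100100): 2 ones → 0
Block 6 (0101010): 3 ones → 0
Block 7 (1111111): 7 ones → 1
Block 8 (1110111): 6 ones → 1
Block 9 (0010011): 3 ones → 0
Block 10 (1011111): 6 ones → 1
Block 11 (0001100): 2 ones → 0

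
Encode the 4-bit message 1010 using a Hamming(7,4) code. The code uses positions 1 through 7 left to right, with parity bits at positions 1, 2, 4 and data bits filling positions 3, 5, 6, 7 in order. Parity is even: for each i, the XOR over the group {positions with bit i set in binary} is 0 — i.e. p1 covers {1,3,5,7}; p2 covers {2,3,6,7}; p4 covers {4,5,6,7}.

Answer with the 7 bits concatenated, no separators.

1011010

Place data at non-parity positions: p1 p2 1 p4 0 1 0
p1 (pos 1,3,5,7): XOR of data positions = 1⊕0⊕0 = 1
p2 (pos 2,3,6,7): XOR of data positions = 1⊕1⊕0 = 0
p4 (pos 4,5,6,7): XOR of data positions = 0⊕1⊕0 = 1
Codeword: 1011010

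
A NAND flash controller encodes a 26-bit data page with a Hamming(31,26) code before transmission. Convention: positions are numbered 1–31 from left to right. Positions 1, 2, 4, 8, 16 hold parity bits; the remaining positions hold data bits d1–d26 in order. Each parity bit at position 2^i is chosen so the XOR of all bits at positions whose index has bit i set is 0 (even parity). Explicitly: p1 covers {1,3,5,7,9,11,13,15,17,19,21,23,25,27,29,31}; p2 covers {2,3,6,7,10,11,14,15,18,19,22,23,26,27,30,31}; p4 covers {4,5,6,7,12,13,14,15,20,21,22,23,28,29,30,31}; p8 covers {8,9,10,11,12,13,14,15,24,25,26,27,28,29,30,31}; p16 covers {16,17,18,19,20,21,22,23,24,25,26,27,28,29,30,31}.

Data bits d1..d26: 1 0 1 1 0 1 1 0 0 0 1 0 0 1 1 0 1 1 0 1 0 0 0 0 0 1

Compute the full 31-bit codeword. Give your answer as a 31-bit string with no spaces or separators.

Place data at non-parity positions: p1 p2 1 p4 0 1 1 p8 0 1 1 0 0 0 1 p16 0 0 1 1 0 1 1 0 1 0 0 0 0 0 1
p1 (pos 1,3,5,7,9,11,13,15,17,19,21,23,25,27,29,31): XOR of data positions = 1⊕0⊕1⊕0⊕1⊕0⊕1⊕0⊕1⊕0⊕1⊕1⊕0⊕0⊕1 = 0
p2 (pos 2,3,6,7,10,11,14,15,18,19,22,23,26,27,30,31): XOR of data positions = 1⊕1⊕1⊕1⊕1⊕0⊕1⊕0⊕1⊕1⊕1⊕0⊕0⊕0⊕1 = 0
p4 (pos 4,5,6,7,12,13,14,15,20,21,22,23,28,29,30,31): XOR of data positions = 0⊕1⊕1⊕0⊕0⊕0⊕1⊕1⊕0⊕1⊕1⊕0⊕0⊕0⊕1 = 1
p8 (pos 8,9,10,11,12,13,14,15,24,25,26,27,28,29,30,31): XOR of data positions = 0⊕1⊕1⊕0⊕0⊕0⊕1⊕0⊕1⊕0⊕0⊕0⊕0⊕0⊕1 = 1
p16 (pos 16,17,18,19,20,21,22,23,24,25,26,27,28,29,30,31): XOR of data positions = 0⊕0⊕1⊕1⊕0⊕1⊕1⊕0⊕1⊕0⊕0⊕0⊕0⊕0⊕1 = 0
Codeword: 0011011101100010001101101000001

0011011101100010001101101000001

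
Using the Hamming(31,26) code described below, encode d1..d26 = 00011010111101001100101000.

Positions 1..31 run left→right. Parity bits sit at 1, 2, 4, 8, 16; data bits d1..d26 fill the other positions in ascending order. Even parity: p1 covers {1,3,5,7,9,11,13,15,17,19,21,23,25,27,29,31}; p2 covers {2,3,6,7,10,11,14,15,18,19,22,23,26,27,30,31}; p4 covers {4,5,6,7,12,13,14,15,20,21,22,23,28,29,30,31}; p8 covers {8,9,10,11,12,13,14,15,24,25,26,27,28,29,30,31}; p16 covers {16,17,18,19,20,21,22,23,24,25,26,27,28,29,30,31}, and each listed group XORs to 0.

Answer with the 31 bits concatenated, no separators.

Place data at non-parity positions: p1 p2 0 p4 0 0 1 p8 1 0 1 0 1 1 1 p16 1 0 1 0 0 1 1 0 0 1 0 1 0 0 0
p1 (pos 1,3,5,7,9,11,13,15,17,19,21,23,25,27,29,31): XOR of data positions = 0⊕0⊕1⊕1⊕1⊕1⊕1⊕1⊕1⊕0⊕1⊕0⊕0⊕0⊕0 = 0
p2 (pos 2,3,6,7,10,11,14,15,18,19,22,23,26,27,30,31): XOR of data positions = 0⊕0⊕1⊕0⊕1⊕1⊕1⊕0⊕1⊕1⊕1⊕1⊕0⊕0⊕0 = 0
p4 (pos 4,5,6,7,12,13,14,15,20,21,22,23,28,29,30,31): XOR of data positions = 0⊕0⊕1⊕0⊕1⊕1⊕1⊕0⊕0⊕1⊕1⊕1⊕0⊕0⊕0 = 1
p8 (pos 8,9,10,11,12,13,14,15,24,25,26,27,28,29,30,31): XOR of data positions = 1⊕0⊕1⊕0⊕1⊕1⊕1⊕0⊕0⊕1⊕0⊕1⊕0⊕0⊕0 = 1
p16 (pos 16,17,18,19,20,21,22,23,24,25,26,27,28,29,30,31): XOR of data positions = 1⊕0⊕1⊕0⊕0⊕1⊕1⊕0⊕0⊕1⊕0⊕1⊕0⊕0⊕0 = 0
Codeword: 0001001110101110101001100101000

0001001110101110101001100101000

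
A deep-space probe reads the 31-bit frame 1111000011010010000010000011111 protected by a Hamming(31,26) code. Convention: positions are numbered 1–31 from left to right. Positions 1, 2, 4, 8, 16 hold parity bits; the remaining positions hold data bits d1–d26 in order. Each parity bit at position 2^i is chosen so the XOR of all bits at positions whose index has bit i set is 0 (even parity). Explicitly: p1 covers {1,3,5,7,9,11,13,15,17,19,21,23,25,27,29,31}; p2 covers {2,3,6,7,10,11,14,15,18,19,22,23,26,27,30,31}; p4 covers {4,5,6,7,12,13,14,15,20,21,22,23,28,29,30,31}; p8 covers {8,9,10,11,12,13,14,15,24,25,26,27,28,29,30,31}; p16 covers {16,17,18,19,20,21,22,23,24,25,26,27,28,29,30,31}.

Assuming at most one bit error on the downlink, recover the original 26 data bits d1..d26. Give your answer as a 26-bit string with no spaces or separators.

s1 (pos 1,3,5,7,9,11,13,15,17,19,21,23,25,27,29,31): 1⊕1⊕0⊕0⊕1⊕0⊕0⊕1⊕0⊕0⊕1⊕0⊕0⊕1⊕1⊕1 = 0
s2 (pos 2,3,6,7,10,11,14,15,18,19,22,23,26,27,30,31): 1⊕1⊕0⊕0⊕1⊕0⊕0⊕1⊕0⊕0⊕0⊕0⊕0⊕1⊕1⊕1 = 1
s4 (pos 4,5,6,7,12,13,14,15,20,21,22,23,28,29,30,31): 1⊕0⊕0⊕0⊕1⊕0⊕0⊕1⊕0⊕1⊕0⊕0⊕1⊕1⊕1⊕1 = 0
s8 (pos 8,9,10,11,12,13,14,15,24,25,26,27,28,29,30,31): 0⊕1⊕1⊕0⊕1⊕0⊕0⊕1⊕0⊕0⊕0⊕1⊕1⊕1⊕1⊕1 = 1
s16 (pos 16,17,18,19,20,21,22,23,24,25,26,27,28,29,30,31): 0⊕0⊕0⊕0⊕0⊕1⊕0⊕0⊕0⊕0⊕0⊕1⊕1⊕1⊕1⊕1 = 0
Syndrome s16…s1 = 01010 → error at position 10.
Flip position 10: 1111000011010010000010000011111 → 1111000010010010000010000011111
Read data bits from positions 3,5,6,7,9,10,11,12,13,14,15,17,18,19,20,21,22,23,24,25,26,27,28,29,30,31: 10001001001000010000011111

10001001001000010000011111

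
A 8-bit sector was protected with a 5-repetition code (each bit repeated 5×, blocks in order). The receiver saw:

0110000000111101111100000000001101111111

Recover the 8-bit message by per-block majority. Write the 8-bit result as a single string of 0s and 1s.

00110011

Block 1 (01100): 2 ones → 0
Block 2 (00000): 0 ones → 0
Block 3 (11110): 4 ones → 1
Block 4 (11111): 5 ones → 1
Block 5 (00000): 0 ones → 0
Block 6 (00000): 0 ones → 0
Block 7 (11011): 4 ones → 1
Block 8 (11111): 5 ones → 1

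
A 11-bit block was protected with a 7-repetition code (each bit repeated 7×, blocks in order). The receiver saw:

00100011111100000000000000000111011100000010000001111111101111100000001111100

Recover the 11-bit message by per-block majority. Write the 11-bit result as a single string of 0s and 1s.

Block 1 (0010001): 2 ones → 0
Block 2 (1111100): 5 ones → 1
Block 3 (0000000): 0 ones → 0
Block 4 (0000000): 0 ones → 0
Block 5 (0111011): 5 ones → 1
Block 6 (1000000): 1 one → 0
Block 7 (1000000): 1 one → 0
Block 8 (1111111): 7 ones → 1
Block 9 (1011111): 6 ones → 1
Block 10 (0000000): 0 ones → 0
Block 11 (1111100): 5 ones → 1

01001001101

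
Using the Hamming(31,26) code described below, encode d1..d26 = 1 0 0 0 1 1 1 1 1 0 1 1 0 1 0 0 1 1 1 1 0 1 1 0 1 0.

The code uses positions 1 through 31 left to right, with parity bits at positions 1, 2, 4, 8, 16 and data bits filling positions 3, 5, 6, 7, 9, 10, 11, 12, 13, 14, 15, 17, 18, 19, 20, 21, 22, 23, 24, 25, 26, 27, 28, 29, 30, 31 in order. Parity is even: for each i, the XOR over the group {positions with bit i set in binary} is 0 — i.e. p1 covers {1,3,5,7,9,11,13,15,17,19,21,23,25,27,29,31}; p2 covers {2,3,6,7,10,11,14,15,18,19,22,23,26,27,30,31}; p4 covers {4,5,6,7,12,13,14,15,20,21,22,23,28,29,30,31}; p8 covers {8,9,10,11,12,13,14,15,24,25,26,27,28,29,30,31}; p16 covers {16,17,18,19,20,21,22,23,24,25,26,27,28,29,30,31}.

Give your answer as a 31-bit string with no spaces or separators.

0111000111111011101001111011010

Place data at non-parity positions: p1 p2 1 p4 0 0 0 p8 1 1 1 1 1 0 1 p16 1 0 1 0 0 1 1 1 1 0 1 1 0 1 0
p1 (pos 1,3,5,7,9,11,13,15,17,19,21,23,25,27,29,31): XOR of data positions = 1⊕0⊕0⊕1⊕1⊕1⊕1⊕1⊕1⊕0⊕1⊕1⊕1⊕0⊕0 = 0
p2 (pos 2,3,6,7,10,11,14,15,18,19,22,23,26,27,30,31): XOR of data positions = 1⊕0⊕0⊕1⊕1⊕0⊕1⊕0⊕1⊕1⊕1⊕0⊕1⊕1⊕0 = 1
p4 (pos 4,5,6,7,12,13,14,15,20,21,22,23,28,29,30,31): XOR of data positions = 0⊕0⊕0⊕1⊕1⊕0⊕1⊕0⊕0⊕1⊕1⊕1⊕0⊕1⊕0 = 1
p8 (pos 8,9,10,11,12,13,14,15,24,25,26,27,28,29,30,31): XOR of data positions = 1⊕1⊕1⊕1⊕1⊕0⊕1⊕1⊕1⊕0⊕1⊕1⊕0⊕1⊕0 = 1
p16 (pos 16,17,18,19,20,21,22,23,24,25,26,27,28,29,30,31): XOR of data positions = 1⊕0⊕1⊕0⊕0⊕1⊕1⊕1⊕1⊕0⊕1⊕1⊕0⊕1⊕0 = 1
Codeword: 0111000111111011101001111011010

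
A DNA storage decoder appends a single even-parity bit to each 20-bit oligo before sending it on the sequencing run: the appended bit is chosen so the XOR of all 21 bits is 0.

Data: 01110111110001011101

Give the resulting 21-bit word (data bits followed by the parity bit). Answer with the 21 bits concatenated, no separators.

011101111100010111011

XOR of the 20 data bits: 0⊕1⊕1⊕1⊕0⊕1⊕1⊕1⊕1⊕1⊕0⊕0⊕0⊕1⊕0⊕1⊕1⊕1⊕0⊕1 = 1
Parity bit = 1 (so all 21 bits XOR to 0).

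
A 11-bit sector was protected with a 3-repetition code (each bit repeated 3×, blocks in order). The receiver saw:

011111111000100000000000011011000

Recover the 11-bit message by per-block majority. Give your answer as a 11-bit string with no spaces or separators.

11100000110

Block 1 (011): 2 ones → 1
Block 2 (111): 3 ones → 1
Block 3 (111): 3 ones → 1
Block 4 (000): 0 ones → 0
Block 5 (100): 1 one → 0
Block 6 (000): 0 ones → 0
Block 7 (000): 0 ones → 0
Block 8 (000): 0 ones → 0
Block 9 (011): 2 ones → 1
Block 10 (011): 2 ones → 1
Block 11 (000): 0 ones → 0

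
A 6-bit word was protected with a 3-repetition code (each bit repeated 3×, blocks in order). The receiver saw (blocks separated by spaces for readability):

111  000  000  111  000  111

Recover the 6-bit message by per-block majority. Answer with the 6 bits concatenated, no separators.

100101

Block 1 (111): 3 ones → 1
Block 2 (000): 0 ones → 0
Block 3 (000): 0 ones → 0
Block 4 (111): 3 ones → 1
Block 5 (000): 0 ones → 0
Block 6 (111): 3 ones → 1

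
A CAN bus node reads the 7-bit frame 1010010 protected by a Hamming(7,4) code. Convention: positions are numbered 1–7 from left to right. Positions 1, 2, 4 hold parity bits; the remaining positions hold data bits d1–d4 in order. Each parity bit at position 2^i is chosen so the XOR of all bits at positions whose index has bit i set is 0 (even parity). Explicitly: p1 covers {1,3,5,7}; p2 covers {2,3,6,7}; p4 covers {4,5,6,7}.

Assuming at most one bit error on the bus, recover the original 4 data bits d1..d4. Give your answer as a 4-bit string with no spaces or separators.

s1 (pos 1,3,5,7): 1⊕1⊕0⊕0 = 0
s2 (pos 2,3,6,7): 0⊕1⊕1⊕0 = 0
s4 (pos 4,5,6,7): 0⊕0⊕1⊕0 = 1
Syndrome s4…s1 = 100 → error at position 4.
Flip position 4: 1010010 → 1011010
Read data bits from positions 3,5,6,7: 1010

1010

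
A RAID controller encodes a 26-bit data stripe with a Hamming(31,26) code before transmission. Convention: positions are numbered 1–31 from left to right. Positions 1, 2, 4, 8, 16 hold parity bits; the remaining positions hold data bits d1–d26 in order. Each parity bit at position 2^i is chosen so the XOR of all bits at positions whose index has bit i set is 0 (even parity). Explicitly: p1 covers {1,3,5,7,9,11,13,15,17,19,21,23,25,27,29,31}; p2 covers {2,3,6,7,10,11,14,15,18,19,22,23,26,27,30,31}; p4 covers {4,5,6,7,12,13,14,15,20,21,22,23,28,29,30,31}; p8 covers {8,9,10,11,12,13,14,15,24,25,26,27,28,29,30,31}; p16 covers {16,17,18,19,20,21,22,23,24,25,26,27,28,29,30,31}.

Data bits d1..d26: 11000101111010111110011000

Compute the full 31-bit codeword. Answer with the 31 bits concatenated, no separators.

Place data at non-parity positions: p1 p2 1 p4 1 0 0 p8 0 1 0 1 1 1 1 p16 0 1 0 1 1 1 1 1 0 0 1 1 0 0 0
p1 (pos 1,3,5,7,9,11,13,15,17,19,21,23,25,27,29,31): XOR of data positions = 1⊕1⊕0⊕0⊕0⊕1⊕1⊕0⊕0⊕1⊕1⊕0⊕1⊕0⊕0 = 1
p2 (pos 2,3,6,7,10,11,14,15,18,19,22,23,26,27,30,31): XOR of data positions = 1⊕0⊕0⊕1⊕0⊕1⊕1⊕1⊕0⊕1⊕1⊕0⊕1⊕0⊕0 = 0
p4 (pos 4,5,6,7,12,13,14,15,20,21,22,23,28,29,30,31): XOR of data positions = 1⊕0⊕0⊕1⊕1⊕1⊕1⊕1⊕1⊕1⊕1⊕1⊕0⊕0⊕0 = 0
p8 (pos 8,9,10,11,12,13,14,15,24,25,26,27,28,29,30,31): XOR of data positions = 0⊕1⊕0⊕1⊕1⊕1⊕1⊕1⊕0⊕0⊕1⊕1⊕0⊕0⊕0 = 0
p16 (pos 16,17,18,19,20,21,22,23,24,25,26,27,28,29,30,31): XOR of data positions = 0⊕1⊕0⊕1⊕1⊕1⊕1⊕1⊕0⊕0⊕1⊕1⊕0⊕0⊕0 = 0
Codeword: 1010100001011110010111110011000

1010100001011110010111110011000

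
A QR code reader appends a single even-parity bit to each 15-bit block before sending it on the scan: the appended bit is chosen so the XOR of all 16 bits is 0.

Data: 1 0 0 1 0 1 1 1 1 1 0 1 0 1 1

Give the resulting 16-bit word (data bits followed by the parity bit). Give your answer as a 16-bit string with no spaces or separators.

XOR of the 15 data bits: 1⊕0⊕0⊕1⊕0⊕1⊕1⊕1⊕1⊕1⊕0⊕1⊕0⊕1⊕1 = 0
Parity bit = 0 (so all 16 bits XOR to 0).

1001011111010110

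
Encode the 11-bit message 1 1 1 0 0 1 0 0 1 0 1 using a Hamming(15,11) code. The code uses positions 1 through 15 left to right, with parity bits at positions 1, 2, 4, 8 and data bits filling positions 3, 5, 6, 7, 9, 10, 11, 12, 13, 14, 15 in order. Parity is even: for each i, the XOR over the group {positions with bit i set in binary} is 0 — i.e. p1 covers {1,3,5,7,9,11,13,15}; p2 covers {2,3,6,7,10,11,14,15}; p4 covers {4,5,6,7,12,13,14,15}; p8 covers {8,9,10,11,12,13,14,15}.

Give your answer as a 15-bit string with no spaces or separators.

001011010100101

Place data at non-parity positions: p1 p2 1 p4 1 1 0 p8 0 1 0 0 1 0 1
p1 (pos 1,3,5,7,9,11,13,15): XOR of data positions = 1⊕1⊕0⊕0⊕0⊕1⊕1 = 0
p2 (pos 2,3,6,7,10,11,14,15): XOR of data positions = 1⊕1⊕0⊕1⊕0⊕0⊕1 = 0
p4 (pos 4,5,6,7,12,13,14,15): XOR of data positions = 1⊕1⊕0⊕0⊕1⊕0⊕1 = 0
p8 (pos 8,9,10,11,12,13,14,15): XOR of data positions = 0⊕1⊕0⊕0⊕1⊕0⊕1 = 1
Codeword: 001011010100101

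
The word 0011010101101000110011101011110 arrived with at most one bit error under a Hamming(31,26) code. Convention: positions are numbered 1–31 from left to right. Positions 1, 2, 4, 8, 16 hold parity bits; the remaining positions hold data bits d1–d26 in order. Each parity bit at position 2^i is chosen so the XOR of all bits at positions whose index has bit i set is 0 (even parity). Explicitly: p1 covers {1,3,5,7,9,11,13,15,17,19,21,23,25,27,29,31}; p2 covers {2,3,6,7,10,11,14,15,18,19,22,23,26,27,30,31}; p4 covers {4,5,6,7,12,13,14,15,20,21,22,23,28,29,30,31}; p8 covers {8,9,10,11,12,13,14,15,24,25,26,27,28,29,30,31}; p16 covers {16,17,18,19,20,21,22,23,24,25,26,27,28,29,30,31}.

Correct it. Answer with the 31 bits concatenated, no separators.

0011010101101010110011101011110

s1 (pos 1,3,5,7,9,11,13,15,17,19,21,23,25,27,29,31): 0⊕1⊕0⊕0⊕0⊕1⊕1⊕0⊕1⊕0⊕1⊕1⊕1⊕1⊕1⊕0 = 1
s2 (pos 2,3,6,7,10,11,14,15,18,19,22,23,26,27,30,31): 0⊕1⊕1⊕0⊕1⊕1⊕0⊕0⊕1⊕0⊕1⊕1⊕0⊕1⊕1⊕0 = 1
s4 (pos 4,5,6,7,12,13,14,15,20,21,22,23,28,29,30,31): 1⊕0⊕1⊕0⊕0⊕1⊕0⊕0⊕0⊕1⊕1⊕1⊕1⊕1⊕1⊕0 = 1
s8 (pos 8,9,10,11,12,13,14,15,24,25,26,27,28,29,30,31): 1⊕0⊕1⊕1⊕0⊕1⊕0⊕0⊕0⊕1⊕0⊕1⊕1⊕1⊕1⊕0 = 1
s16 (pos 16,17,18,19,20,21,22,23,24,25,26,27,28,29,30,31): 0⊕1⊕1⊕0⊕0⊕1⊕1⊕1⊕0⊕1⊕0⊕1⊕1⊕1⊕1⊕0 = 0
Syndrome s16…s1 = 01111 → error at position 15.
Flip position 15: 0011010101101000110011101011110 → 0011010101101010110011101011110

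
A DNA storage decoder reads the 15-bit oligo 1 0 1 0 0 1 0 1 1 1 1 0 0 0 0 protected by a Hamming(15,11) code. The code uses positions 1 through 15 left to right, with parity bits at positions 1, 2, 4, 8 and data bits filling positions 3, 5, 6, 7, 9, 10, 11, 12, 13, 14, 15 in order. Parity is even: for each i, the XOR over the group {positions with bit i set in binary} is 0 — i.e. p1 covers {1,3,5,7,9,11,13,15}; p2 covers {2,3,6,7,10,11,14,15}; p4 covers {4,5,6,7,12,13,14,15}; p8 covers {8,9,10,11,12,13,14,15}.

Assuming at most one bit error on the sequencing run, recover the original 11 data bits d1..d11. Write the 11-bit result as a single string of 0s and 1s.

10101110000

s1 (pos 1,3,5,7,9,11,13,15): 1⊕1⊕0⊕0⊕1⊕1⊕0⊕0 = 0
s2 (pos 2,3,6,7,10,11,14,15): 0⊕1⊕1⊕0⊕1⊕1⊕0⊕0 = 0
s4 (pos 4,5,6,7,12,13,14,15): 0⊕0⊕1⊕0⊕0⊕0⊕0⊕0 = 1
s8 (pos 8,9,10,11,12,13,14,15): 1⊕1⊕1⊕1⊕0⊕0⊕0⊕0 = 0
Syndrome s8…s1 = 0100 → error at position 4.
Flip position 4: 101001011110000 → 101101011110000
Read data bits from positions 3,5,6,7,9,10,11,12,13,14,15: 10101110000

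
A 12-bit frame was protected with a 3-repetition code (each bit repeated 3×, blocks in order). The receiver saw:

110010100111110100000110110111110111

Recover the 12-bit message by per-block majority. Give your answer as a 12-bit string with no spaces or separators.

100110011111

Block 1 (110): 2 ones → 1
Block 2 (010): 1 one → 0
Block 3 (100): 1 one → 0
Block 4 (111): 3 ones → 1
Block 5 (110): 2 ones → 1
Block 6 (100): 1 one → 0
Block 7 (000): 0 ones → 0
Block 8 (110): 2 ones → 1
Block 9 (110): 2 ones → 1
Block 10 (111): 3 ones → 1
Block 11 (110): 2 ones → 1
Block 12 (111): 3 ones → 1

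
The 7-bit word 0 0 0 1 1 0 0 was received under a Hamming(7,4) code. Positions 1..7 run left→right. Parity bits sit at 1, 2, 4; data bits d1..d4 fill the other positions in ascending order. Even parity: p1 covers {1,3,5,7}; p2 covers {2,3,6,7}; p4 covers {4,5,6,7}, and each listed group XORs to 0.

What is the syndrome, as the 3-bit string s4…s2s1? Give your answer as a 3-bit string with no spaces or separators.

s1 (pos 1,3,5,7): 0⊕0⊕1⊕0 = 1
s2 (pos 2,3,6,7): 0⊕0⊕0⊕0 = 0
s4 (pos 4,5,6,7): 1⊕1⊕0⊕0 = 0
Syndrome s4…s1 = 001 → error at position 1.

001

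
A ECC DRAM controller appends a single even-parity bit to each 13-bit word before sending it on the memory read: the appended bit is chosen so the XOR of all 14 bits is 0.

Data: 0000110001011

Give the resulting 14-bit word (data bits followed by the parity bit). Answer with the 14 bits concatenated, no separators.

XOR of the 13 data bits: 0⊕0⊕0⊕0⊕1⊕1⊕0⊕0⊕0⊕1⊕0⊕1⊕1 = 1
Parity bit = 1 (so all 14 bits XOR to 0).

00001100010111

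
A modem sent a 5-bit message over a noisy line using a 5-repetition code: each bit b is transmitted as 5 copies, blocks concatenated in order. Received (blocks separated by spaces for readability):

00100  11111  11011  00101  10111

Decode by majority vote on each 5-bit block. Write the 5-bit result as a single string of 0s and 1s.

01101

Block 1 (00100): 1 one → 0
Block 2 (11111): 5 ones → 1
Block 3 (11011): 4 ones → 1
Block 4 (00101): 2 ones → 0
Block 5 (10111): 4 ones → 1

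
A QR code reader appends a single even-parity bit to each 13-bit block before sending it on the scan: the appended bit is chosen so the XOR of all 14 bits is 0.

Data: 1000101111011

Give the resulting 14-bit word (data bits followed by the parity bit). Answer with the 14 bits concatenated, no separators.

10001011110110

XOR of the 13 data bits: 1⊕0⊕0⊕0⊕1⊕0⊕1⊕1⊕1⊕1⊕0⊕1⊕1 = 0
Parity bit = 0 (so all 14 bits XOR to 0).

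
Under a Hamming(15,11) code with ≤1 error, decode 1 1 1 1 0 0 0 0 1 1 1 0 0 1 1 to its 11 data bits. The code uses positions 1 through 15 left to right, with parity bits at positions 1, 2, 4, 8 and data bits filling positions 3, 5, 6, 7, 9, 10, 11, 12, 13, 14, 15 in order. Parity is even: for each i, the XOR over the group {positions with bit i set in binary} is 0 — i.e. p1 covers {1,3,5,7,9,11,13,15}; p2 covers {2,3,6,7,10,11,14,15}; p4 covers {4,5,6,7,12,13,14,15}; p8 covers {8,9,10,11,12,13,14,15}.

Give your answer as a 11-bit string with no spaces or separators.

10001110111

s1 (pos 1,3,5,7,9,11,13,15): 1⊕1⊕0⊕0⊕1⊕1⊕0⊕1 = 1
s2 (pos 2,3,6,7,10,11,14,15): 1⊕1⊕0⊕0⊕1⊕1⊕1⊕1 = 0
s4 (pos 4,5,6,7,12,13,14,15): 1⊕0⊕0⊕0⊕0⊕0⊕1⊕1 = 1
s8 (pos 8,9,10,11,12,13,14,15): 0⊕1⊕1⊕1⊕0⊕0⊕1⊕1 = 1
Syndrome s8…s1 = 1101 → error at position 13.
Flip position 13: 111100001110011 → 111100001110111
Read data bits from positions 3,5,6,7,9,10,11,12,13,14,15: 10001110111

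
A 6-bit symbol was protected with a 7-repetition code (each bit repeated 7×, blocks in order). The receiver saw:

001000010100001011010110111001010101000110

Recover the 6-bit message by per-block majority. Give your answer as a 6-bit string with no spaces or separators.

Block 1 (0010000): 1 one → 0
Block 2 (1010000): 2 ones → 0
Block 3 (1011010): 4 ones → 1
Block 4 (1101110): 5 ones → 1
Block 5 (0101010): 3 ones → 0
Block 6 (1000110): 3 ones → 0

001100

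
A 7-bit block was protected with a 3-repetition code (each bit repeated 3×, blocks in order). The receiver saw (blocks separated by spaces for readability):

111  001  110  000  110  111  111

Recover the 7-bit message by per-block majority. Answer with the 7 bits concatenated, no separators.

1010111

Block 1 (111): 3 ones → 1
Block 2 (001): 1 one → 0
Block 3 (110): 2 ones → 1
Block 4 (000): 0 ones → 0
Block 5 (110): 2 ones → 1
Block 6 (111): 3 ones → 1
Block 7 (111): 3 ones → 1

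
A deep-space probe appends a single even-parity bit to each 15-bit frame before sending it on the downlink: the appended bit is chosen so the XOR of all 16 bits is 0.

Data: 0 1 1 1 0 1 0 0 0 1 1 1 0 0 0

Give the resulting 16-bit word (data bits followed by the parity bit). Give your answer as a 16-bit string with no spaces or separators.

XOR of the 15 data bits: 0⊕1⊕1⊕1⊕0⊕1⊕0⊕0⊕0⊕1⊕1⊕1⊕0⊕0⊕0 = 1
Parity bit = 1 (so all 16 bits XOR to 0).

0111010001110001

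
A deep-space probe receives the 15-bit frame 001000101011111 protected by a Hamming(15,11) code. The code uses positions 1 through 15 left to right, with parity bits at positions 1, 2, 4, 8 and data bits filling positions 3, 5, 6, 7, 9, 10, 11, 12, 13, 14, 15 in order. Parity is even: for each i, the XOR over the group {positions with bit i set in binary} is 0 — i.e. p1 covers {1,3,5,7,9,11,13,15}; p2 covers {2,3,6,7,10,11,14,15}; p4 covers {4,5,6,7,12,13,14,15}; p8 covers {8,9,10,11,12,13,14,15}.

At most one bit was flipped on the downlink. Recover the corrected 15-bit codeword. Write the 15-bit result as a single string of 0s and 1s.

001001101011111

s1 (pos 1,3,5,7,9,11,13,15): 0⊕1⊕0⊕1⊕1⊕1⊕1⊕1 = 0
s2 (pos 2,3,6,7,10,11,14,15): 0⊕1⊕0⊕1⊕0⊕1⊕1⊕1 = 1
s4 (pos 4,5,6,7,12,13,14,15): 0⊕0⊕0⊕1⊕1⊕1⊕1⊕1 = 1
s8 (pos 8,9,10,11,12,13,14,15): 0⊕1⊕0⊕1⊕1⊕1⊕1⊕1 = 0
Syndrome s8…s1 = 0110 → error at position 6.
Flip position 6: 001000101011111 → 001001101011111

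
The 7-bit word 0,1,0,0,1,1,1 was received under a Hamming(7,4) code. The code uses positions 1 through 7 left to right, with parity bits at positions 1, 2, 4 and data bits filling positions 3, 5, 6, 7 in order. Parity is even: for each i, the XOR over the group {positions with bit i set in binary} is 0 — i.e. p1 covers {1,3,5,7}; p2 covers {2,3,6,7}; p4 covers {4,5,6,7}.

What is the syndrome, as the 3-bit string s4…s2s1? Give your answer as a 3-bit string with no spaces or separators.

s1 (pos 1,3,5,7): 0⊕0⊕1⊕1 = 0
s2 (pos 2,3,6,7): 1⊕0⊕1⊕1 = 1
s4 (pos 4,5,6,7): 0⊕1⊕1⊕1 = 1
Syndrome s4…s1 = 110 → error at position 6.

110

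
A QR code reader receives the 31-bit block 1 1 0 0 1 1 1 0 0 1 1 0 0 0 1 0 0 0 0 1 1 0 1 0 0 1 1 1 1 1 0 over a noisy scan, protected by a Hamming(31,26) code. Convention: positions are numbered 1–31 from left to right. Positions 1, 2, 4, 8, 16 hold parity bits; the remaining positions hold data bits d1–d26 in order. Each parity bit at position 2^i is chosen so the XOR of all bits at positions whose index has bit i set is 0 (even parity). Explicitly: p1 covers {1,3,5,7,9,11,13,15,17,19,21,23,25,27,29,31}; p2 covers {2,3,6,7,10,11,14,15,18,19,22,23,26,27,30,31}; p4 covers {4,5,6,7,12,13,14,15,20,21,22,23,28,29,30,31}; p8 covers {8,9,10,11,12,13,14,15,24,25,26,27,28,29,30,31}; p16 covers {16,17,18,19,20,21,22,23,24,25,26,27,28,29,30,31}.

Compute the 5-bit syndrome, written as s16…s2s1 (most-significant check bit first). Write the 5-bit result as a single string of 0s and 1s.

s1 (pos 1,3,5,7,9,11,13,15,17,19,21,23,25,27,29,31): 1⊕0⊕1⊕1⊕0⊕1⊕0⊕1⊕0⊕0⊕1⊕1⊕0⊕1⊕1⊕0 = 1
s2 (pos 2,3,6,7,10,11,14,15,18,19,22,23,26,27,30,31): 1⊕0⊕1⊕1⊕1⊕1⊕0⊕1⊕0⊕0⊕0⊕1⊕1⊕1⊕1⊕0 = 0
s4 (pos 4,5,6,7,12,13,14,15,20,21,22,23,28,29,30,31): 0⊕1⊕1⊕1⊕0⊕0⊕0⊕1⊕1⊕1⊕0⊕1⊕1⊕1⊕1⊕0 = 0
s8 (pos 8,9,10,11,12,13,14,15,24,25,26,27,28,29,30,31): 0⊕0⊕1⊕1⊕0⊕0⊕0⊕1⊕0⊕0⊕1⊕1⊕1⊕1⊕1⊕0 = 0
s16 (pos 16,17,18,19,20,21,22,23,24,25,26,27,28,29,30,31): 0⊕0⊕0⊕0⊕1⊕1⊕0⊕1⊕0⊕0⊕1⊕1⊕1⊕1⊕1⊕0 = 0
Syndrome s16…s1 = 00001 → error at position 1.

00001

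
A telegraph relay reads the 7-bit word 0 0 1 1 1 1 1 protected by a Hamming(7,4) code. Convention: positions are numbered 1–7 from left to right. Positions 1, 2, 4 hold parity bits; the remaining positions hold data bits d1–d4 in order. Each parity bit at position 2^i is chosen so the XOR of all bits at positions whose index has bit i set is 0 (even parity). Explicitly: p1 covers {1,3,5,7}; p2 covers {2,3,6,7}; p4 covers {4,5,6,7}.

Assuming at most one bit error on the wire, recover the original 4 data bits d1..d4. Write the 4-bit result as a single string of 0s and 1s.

0111

s1 (pos 1,3,5,7): 0⊕1⊕1⊕1 = 1
s2 (pos 2,3,6,7): 0⊕1⊕1⊕1 = 1
s4 (pos 4,5,6,7): 1⊕1⊕1⊕1 = 0
Syndrome s4…s1 = 011 → error at position 3.
Flip position 3: 0011111 → 0001111
Read data bits from positions 3,5,6,7: 0111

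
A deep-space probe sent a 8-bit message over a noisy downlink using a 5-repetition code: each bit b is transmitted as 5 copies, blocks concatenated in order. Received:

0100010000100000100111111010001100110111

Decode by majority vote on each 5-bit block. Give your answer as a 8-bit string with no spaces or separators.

Block 1 (01000): 1 one → 0
Block 2 (10000): 1 one → 0
Block 3 (10000): 1 one → 0
Block 4 (01001): 2 ones → 0
Block 5 (11111): 5 ones → 1
Block 6 (01000): 1 one → 0
Block 7 (11001): 3 ones → 1
Block 8 (10111): 4 ones → 1

00001011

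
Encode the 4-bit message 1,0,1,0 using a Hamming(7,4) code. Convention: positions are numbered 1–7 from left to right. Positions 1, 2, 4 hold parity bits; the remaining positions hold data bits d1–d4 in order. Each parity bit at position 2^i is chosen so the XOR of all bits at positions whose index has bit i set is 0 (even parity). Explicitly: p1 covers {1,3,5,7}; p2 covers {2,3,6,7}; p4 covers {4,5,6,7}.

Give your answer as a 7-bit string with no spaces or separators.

1011010

Place data at non-parity positions: p1 p2 1 p4 0 1 0
p1 (pos 1,3,5,7): XOR of data positions = 1⊕0⊕0 = 1
p2 (pos 2,3,6,7): XOR of data positions = 1⊕1⊕0 = 0
p4 (pos 4,5,6,7): XOR of data positions = 0⊕1⊕0 = 1
Codeword: 1011010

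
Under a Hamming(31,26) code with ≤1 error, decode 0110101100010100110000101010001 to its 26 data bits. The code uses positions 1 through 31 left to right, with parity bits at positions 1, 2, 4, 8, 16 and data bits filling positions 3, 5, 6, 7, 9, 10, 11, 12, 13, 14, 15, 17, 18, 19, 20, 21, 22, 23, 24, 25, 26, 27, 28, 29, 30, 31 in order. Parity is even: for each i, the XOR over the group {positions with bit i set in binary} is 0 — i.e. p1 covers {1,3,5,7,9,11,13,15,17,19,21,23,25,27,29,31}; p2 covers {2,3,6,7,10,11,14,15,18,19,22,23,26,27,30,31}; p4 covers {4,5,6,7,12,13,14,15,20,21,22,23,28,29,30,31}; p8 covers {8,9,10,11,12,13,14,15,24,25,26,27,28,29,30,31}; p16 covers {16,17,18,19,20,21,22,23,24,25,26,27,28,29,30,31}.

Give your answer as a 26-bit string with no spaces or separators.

11010001010110000101010001

s1 (pos 1,3,5,7,9,11,13,15,17,19,21,23,25,27,29,31): 0⊕1⊕1⊕1⊕0⊕0⊕0⊕0⊕1⊕0⊕0⊕1⊕1⊕1⊕0⊕1 = 0
s2 (pos 2,3,6,7,10,11,14,15,18,19,22,23,26,27,30,31): 1⊕1⊕0⊕1⊕0⊕0⊕1⊕0⊕1⊕0⊕0⊕1⊕0⊕1⊕0⊕1 = 0
s4 (pos 4,5,6,7,12,13,14,15,20,21,22,23,28,29,30,31): 0⊕1⊕0⊕1⊕1⊕0⊕1⊕0⊕0⊕0⊕0⊕1⊕0⊕0⊕0⊕1 = 0
s8 (pos 8,9,10,11,12,13,14,15,24,25,26,27,28,29,30,31): 1⊕0⊕0⊕0⊕1⊕0⊕1⊕0⊕0⊕1⊕0⊕1⊕0⊕0⊕0⊕1 = 0
s16 (pos 16,17,18,19,20,21,22,23,24,25,26,27,28,29,30,31): 0⊕1⊕1⊕0⊕0⊕0⊕0⊕1⊕0⊕1⊕0⊕1⊕0⊕0⊕0⊕1 = 0
Syndrome s16…s1 = 00000 → no error.
Read data bits from positions 3,5,6,7,9,10,11,12,13,14,15,17,18,19,20,21,22,23,24,25,26,27,28,29,30,31: 11010001010110000101010001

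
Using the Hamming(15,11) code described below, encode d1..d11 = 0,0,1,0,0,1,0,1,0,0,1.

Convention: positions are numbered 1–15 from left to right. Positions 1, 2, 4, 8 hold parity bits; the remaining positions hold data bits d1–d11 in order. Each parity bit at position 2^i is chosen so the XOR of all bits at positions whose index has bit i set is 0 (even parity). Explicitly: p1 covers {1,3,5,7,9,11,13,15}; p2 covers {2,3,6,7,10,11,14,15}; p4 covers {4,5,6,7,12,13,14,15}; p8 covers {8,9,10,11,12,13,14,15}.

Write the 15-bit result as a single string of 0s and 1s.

Place data at non-parity positions: p1 p2 0 p4 0 1 0 p8 0 1 0 1 0 0 1
p1 (pos 1,3,5,7,9,11,13,15): XOR of data positions = 0⊕0⊕0⊕0⊕0⊕0⊕1 = 1
p2 (pos 2,3,6,7,10,11,14,15): XOR of data positions = 0⊕1⊕0⊕1⊕0⊕0⊕1 = 1
p4 (pos 4,5,6,7,12,13,14,15): XOR of data positions = 0⊕1⊕0⊕1⊕0⊕0⊕1 = 1
p8 (pos 8,9,10,11,12,13,14,15): XOR of data positions = 0⊕1⊕0⊕1⊕0⊕0⊕1 = 1
Codeword: 110101010101001

110101010101001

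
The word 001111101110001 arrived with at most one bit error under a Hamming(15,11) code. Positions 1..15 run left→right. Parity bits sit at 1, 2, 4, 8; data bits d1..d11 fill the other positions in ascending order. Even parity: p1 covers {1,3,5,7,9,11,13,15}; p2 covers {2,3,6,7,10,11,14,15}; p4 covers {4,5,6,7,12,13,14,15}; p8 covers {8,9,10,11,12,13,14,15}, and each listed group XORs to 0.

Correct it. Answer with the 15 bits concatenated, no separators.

001011101110001

s1 (pos 1,3,5,7,9,11,13,15): 0⊕1⊕1⊕1⊕1⊕1⊕0⊕1 = 0
s2 (pos 2,3,6,7,10,11,14,15): 0⊕1⊕1⊕1⊕1⊕1⊕0⊕1 = 0
s4 (pos 4,5,6,7,12,13,14,15): 1⊕1⊕1⊕1⊕0⊕0⊕0⊕1 = 1
s8 (pos 8,9,10,11,12,13,14,15): 0⊕1⊕1⊕1⊕0⊕0⊕0⊕1 = 0
Syndrome s8…s1 = 0100 → error at position 4.
Flip position 4: 001111101110001 → 001011101110001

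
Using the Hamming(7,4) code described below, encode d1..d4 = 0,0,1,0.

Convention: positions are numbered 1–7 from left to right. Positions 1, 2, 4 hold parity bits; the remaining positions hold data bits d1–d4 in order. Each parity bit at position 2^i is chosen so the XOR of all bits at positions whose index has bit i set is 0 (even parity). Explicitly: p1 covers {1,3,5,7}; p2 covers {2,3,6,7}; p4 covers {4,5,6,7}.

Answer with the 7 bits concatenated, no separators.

0101010

Place data at non-parity positions: p1 p2 0 p4 0 1 0
p1 (pos 1,3,5,7): XOR of data positions = 0⊕0⊕0 = 0
p2 (pos 2,3,6,7): XOR of data positions = 0⊕1⊕0 = 1
p4 (pos 4,5,6,7): XOR of data positions = 0⊕1⊕0 = 1
Codeword: 0101010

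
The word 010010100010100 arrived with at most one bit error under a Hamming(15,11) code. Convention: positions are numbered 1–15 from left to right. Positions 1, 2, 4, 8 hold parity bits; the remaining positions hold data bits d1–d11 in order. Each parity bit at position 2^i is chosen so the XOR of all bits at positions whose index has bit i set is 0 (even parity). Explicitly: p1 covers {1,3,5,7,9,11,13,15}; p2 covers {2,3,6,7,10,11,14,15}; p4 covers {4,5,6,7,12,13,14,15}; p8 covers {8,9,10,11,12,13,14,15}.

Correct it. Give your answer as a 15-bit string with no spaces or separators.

010011100010100

s1 (pos 1,3,5,7,9,11,13,15): 0⊕0⊕1⊕1⊕0⊕1⊕1⊕0 = 0
s2 (pos 2,3,6,7,10,11,14,15): 1⊕0⊕0⊕1⊕0⊕1⊕0⊕0 = 1
s4 (pos 4,5,6,7,12,13,14,15): 0⊕1⊕0⊕1⊕0⊕1⊕0⊕0 = 1
s8 (pos 8,9,10,11,12,13,14,15): 0⊕0⊕0⊕1⊕0⊕1⊕0⊕0 = 0
Syndrome s8…s1 = 0110 → error at position 6.
Flip position 6: 010010100010100 → 010011100010100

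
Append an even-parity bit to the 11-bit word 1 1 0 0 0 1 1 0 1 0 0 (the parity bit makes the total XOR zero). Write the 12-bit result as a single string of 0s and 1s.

XOR of the 11 data bits: 1⊕1⊕0⊕0⊕0⊕1⊕1⊕0⊕1⊕0⊕0 = 1
Parity bit = 1 (so all 12 bits XOR to 0).

110001101001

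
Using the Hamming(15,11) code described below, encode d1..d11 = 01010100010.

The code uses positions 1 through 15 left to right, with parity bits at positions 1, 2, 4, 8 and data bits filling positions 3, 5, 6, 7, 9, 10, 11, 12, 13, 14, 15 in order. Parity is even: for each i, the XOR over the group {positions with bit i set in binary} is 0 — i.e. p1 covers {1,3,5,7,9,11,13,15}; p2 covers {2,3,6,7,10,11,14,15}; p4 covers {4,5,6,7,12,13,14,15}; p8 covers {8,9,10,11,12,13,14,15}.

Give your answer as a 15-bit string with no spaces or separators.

Place data at non-parity positions: p1 p2 0 p4 1 0 1 p8 0 1 0 0 0 1 0
p1 (pos 1,3,5,7,9,11,13,15): XOR of data positions = 0⊕1⊕1⊕0⊕0⊕0⊕0 = 0
p2 (pos 2,3,6,7,10,11,14,15): XOR of data positions = 0⊕0⊕1⊕1⊕0⊕1⊕0 = 1
p4 (pos 4,5,6,7,12,13,14,15): XOR of data positions = 1⊕0⊕1⊕0⊕0⊕1⊕0 = 1
p8 (pos 8,9,10,11,12,13,14,15): XOR of data positions = 0⊕1⊕0⊕0⊕0⊕1⊕0 = 0
Codeword: 010110100100010

010110100100010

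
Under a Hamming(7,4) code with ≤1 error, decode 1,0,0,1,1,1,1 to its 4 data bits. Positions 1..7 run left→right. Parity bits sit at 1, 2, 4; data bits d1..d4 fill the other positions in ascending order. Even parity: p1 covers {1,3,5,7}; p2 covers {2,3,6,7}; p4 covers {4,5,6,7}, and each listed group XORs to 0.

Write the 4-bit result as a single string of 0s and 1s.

0111

s1 (pos 1,3,5,7): 1⊕0⊕1⊕1 = 1
s2 (pos 2,3,6,7): 0⊕0⊕1⊕1 = 0
s4 (pos 4,5,6,7): 1⊕1⊕1⊕1 = 0
Syndrome s4…s1 = 001 → error at position 1.
Flip position 1: 1001111 → 0001111
Read data bits from positions 3,5,6,7: 0111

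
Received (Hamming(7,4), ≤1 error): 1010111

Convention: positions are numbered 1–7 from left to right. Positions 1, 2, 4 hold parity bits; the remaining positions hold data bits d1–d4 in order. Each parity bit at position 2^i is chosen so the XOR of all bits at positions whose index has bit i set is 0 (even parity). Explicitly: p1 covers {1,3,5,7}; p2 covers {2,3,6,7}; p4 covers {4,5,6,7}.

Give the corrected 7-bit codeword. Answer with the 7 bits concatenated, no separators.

s1 (pos 1,3,5,7): 1⊕1⊕1⊕1 = 0
s2 (pos 2,3,6,7): 0⊕1⊕1⊕1 = 1
s4 (pos 4,5,6,7): 0⊕1⊕1⊕1 = 1
Syndrome s4…s1 = 110 → error at position 6.
Flip position 6: 1010111 → 1010101

1010101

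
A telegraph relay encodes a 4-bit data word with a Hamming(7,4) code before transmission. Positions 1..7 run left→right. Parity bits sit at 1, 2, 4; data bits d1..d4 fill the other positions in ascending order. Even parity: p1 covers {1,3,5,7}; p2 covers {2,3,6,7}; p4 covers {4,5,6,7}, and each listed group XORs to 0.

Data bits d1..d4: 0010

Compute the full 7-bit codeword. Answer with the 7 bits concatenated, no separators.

0101010

Place data at non-parity positions: p1 p2 0 p4 0 1 0
p1 (pos 1,3,5,7): XOR of data positions = 0⊕0⊕0 = 0
p2 (pos 2,3,6,7): XOR of data positions = 0⊕1⊕0 = 1
p4 (pos 4,5,6,7): XOR of data positions = 0⊕1⊕0 = 1
Codeword: 0101010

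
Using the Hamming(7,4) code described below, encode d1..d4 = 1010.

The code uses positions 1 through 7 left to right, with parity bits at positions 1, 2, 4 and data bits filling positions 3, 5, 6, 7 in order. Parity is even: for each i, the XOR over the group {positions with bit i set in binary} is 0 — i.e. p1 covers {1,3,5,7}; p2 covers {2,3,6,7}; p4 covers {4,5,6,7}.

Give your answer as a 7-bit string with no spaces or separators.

1011010

Place data at non-parity positions: p1 p2 1 p4 0 1 0
p1 (pos 1,3,5,7): XOR of data positions = 1⊕0⊕0 = 1
p2 (pos 2,3,6,7): XOR of data positions = 1⊕1⊕0 = 0
p4 (pos 4,5,6,7): XOR of data positions = 0⊕1⊕0 = 1
Codeword: 1011010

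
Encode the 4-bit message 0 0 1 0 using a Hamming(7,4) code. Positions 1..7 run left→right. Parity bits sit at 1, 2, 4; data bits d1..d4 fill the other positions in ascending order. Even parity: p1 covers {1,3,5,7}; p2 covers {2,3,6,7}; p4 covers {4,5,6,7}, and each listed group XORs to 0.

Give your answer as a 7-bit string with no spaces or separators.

Place data at non-parity positions: p1 p2 0 p4 0 1 0
p1 (pos 1,3,5,7): XOR of data positions = 0⊕0⊕0 = 0
p2 (pos 2,3,6,7): XOR of data positions = 0⊕1⊕0 = 1
p4 (pos 4,5,6,7): XOR of data positions = 0⊕1⊕0 = 1
Codeword: 0101010

0101010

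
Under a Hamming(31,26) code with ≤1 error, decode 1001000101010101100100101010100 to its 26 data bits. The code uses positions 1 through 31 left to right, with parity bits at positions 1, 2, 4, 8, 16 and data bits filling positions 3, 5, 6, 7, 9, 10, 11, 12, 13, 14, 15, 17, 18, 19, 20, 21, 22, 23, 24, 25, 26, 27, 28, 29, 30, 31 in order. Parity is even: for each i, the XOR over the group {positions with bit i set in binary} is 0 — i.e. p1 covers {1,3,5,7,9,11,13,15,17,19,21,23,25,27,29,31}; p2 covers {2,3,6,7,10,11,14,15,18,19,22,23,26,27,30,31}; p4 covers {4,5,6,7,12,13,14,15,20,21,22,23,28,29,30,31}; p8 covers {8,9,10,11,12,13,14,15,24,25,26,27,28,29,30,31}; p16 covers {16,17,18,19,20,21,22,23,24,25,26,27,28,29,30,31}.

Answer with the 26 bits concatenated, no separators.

s1 (pos 1,3,5,7,9,11,13,15,17,19,21,23,25,27,29,31): 1⊕0⊕0⊕0⊕0⊕0⊕0⊕0⊕1⊕0⊕0⊕1⊕1⊕1⊕1⊕0 = 0
s2 (pos 2,3,6,7,10,11,14,15,18,19,22,23,26,27,30,31): 0⊕0⊕0⊕0⊕1⊕0⊕1⊕0⊕0⊕0⊕0⊕1⊕0⊕1⊕0⊕0 = 0
s4 (pos 4,5,6,7,12,13,14,15,20,21,22,23,28,29,30,31): 1⊕0⊕0⊕0⊕1⊕0⊕1⊕0⊕1⊕0⊕0⊕1⊕0⊕1⊕0⊕0 = 0
s8 (pos 8,9,10,11,12,13,14,15,24,25,26,27,28,29,30,31): 1⊕0⊕1⊕0⊕1⊕0⊕1⊕0⊕0⊕1⊕0⊕1⊕0⊕1⊕0⊕0 = 1
s16 (pos 16,17,18,19,20,21,22,23,24,25,26,27,28,29,30,31): 1⊕1⊕0⊕0⊕1⊕0⊕0⊕1⊕0⊕1⊕0⊕1⊕0⊕1⊕0⊕0 = 1
Syndrome s16…s1 = 11000 → error at position 24.
Flip position 24: 1001000101010101100100101010100 → 1001000101010101100100111010100
Read data bits from positions 3,5,6,7,9,10,11,12,13,14,15,17,18,19,20,21,22,23,24,25,26,27,28,29,30,31: 00000101010100100111010100

00000101010100100111010100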